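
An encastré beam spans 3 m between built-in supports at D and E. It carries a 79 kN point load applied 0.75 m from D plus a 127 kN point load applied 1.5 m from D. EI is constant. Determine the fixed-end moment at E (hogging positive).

M_E = 58.73 kN·m

Take the two fixed-end moments M_D, M_E as redundants; the released structure is the simple span DE.
On the primary (simply-supported) span, the end slopes from the loading are:
  at D: point load 79 at a = 0.75: Pab(L + b)/(6LEI) = 38.88/EI
  at E: point load 79 at a = 0.75: Pab(L + a)/(6LEI) = 27.77/EI
  at D: point load 127 at a = 1.5: Pab(L + b)/(6LEI) = 71.44/EI
  at E: point load 127 at a = 1.5: Pab(L + a)/(6LEI) = 71.44/EI
  θ_D0 = 110.3/EI,  θ_E0 = 99.21/EI
Flexibility coefficients: a unit moment at one end gives L/(3EI) there and L/(6EI) at the far end, so f₁₁ = f₂₂ = 1/EI and f₁₂ = f₂₁ = 0.5/EI.
Compatibility — zero rotation at each built-in end:
  1 M_D + 0.5 M_E = 110.3
  0.5 M_D + 1 M_E = 99.21
Solving the pair gives M_D = 80.95 kN·m and M_E = 58.73 kN·m (hogging).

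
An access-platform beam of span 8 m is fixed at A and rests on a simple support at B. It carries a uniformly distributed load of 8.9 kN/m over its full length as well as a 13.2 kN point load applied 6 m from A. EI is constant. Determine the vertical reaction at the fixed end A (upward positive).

R_A = 49.35 kN

Remove the prop at B; the released (primary) structure is a cantilever built in at A.
Primary-structure tip deflection at B by superposition:
  UDL 8.9: wL⁴/(8EI) = 4557/EI
  point load 13.2 at a = 6: Pa²(3L − a)/(6EI) = 1426/EI
  δ_0 = 5982/EI
Flexibility coefficient — unit upward force at B: δ_{BB} = L³/(3EI) = 170.7/EI.
The prop prevents deflection at B: R_B = δ_0/δ_{BB} = 5982/170.7 = 35.05 kN.
Vertical equilibrium: R_A = ΣP − R_B = 84.4 − 35.05 = 49.35 kN.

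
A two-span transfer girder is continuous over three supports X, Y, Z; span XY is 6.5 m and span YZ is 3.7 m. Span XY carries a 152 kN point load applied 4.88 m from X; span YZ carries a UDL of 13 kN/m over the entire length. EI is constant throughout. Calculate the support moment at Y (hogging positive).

M_Y = 111.2 kN·m

Take M_Y as the redundant. Released structure: two simple spans XY and YZ with a hinge at Y.
Rotations at Y on the released spans (each span's end-slope, ×1/EI):
  span XY: point load 152 at a = 4.88: Pab(L + a)/(6LEI) = 350.6/EI
  span YZ: UDL 13: wL³/(24EI) = 27.44/EI
  relative rotation θ_0 = (350.6 + 27.44)/EI = 378.1/EI
A unit hogging moment at Y produces rotation L₁/(3EI) + L₂/(3EI) = 3.4/EI.
Compatibility: M_Y·(L₁+L₂)/(3EI) = θ_0, giving M_Y = 111.2 kN·m (hogging).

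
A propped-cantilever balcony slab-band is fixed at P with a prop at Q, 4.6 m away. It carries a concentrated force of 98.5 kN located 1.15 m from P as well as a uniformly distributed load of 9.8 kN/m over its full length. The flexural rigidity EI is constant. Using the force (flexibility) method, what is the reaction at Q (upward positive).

R_Q = 25.37 kN

Choose R_Q as the redundant. The primary structure is the cantilever fixed at P.
Downward deflection at the released point Q due to the loads:
  point load 98.5 at a = 1.15: Pa²(3L − a)/(6EI) = 274.6/EI
  UDL 9.8: wL⁴/(8EI) = 548.5/EI
  δ_0 = 823.1/EI
Flexibility coefficient — unit upward force at Q: δ_{QQ} = L³/(3EI) = 32.45/EI.
Compatibility at Q: δ_0 − R_Q·δ_{QQ} = 0, so R_Q = 823.1/32.45 = 25.37 kN.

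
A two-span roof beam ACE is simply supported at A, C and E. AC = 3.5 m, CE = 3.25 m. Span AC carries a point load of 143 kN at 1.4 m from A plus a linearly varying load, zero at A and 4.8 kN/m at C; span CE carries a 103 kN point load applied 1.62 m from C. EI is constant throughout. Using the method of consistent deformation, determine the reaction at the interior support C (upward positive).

R_C = 159.5 kN

Insert a hinge at C; M_C is the redundant, and each span becomes simply supported.
Rotations at C on the released spans (each span's end-slope, ×1/EI):
  span AC: point load 143 at a = 1.4: Pab(L + a)/(6LEI) = 98.1/EI
  span AC: triangular load, peak 4.8: w₀L³/(45EI) = 4.573/EI
  span CE: point load 103 at a = 1.62: Pab(L + b)/(6LEI) = 68.07/EI
  relative rotation θ_0 = (102.7 + 68.07)/EI = 170.7/EI
A unit hogging moment at C produces rotation L₁/(3EI) + L₂/(3EI) = 2.25/EI.
Compatibility: M_C·(L₁+L₂)/(3EI) = θ_0, giving M_C = 75.88 kN·m (hogging).
Span AC, ΣM about A with M_C applied at C: R_C^{AC}·3.5 = 219.8 + 75.88, so R_C^{AC} = 84.48 kN and R_A = 151.4 − 84.48 = 66.92 kN.
Span CE, ΣM about E: R_C^{CE}·3.25 = 167.9 + 75.88, so R_C^{CE} = 75.01 kN and R_E = 103 − 75.01 = 27.99 kN.
R_C = 84.48 + 75.01 = 159.5 kN.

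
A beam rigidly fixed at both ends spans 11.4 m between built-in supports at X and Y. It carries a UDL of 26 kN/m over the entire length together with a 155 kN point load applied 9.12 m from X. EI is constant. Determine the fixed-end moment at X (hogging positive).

M_X = 338.1 kN·m

Take the two fixed-end moments M_X, M_Y as redundants; the released structure is the simple span XY.
End rotations of the released simple span under the applied load (×1/EI):
  at X: UDL 26: wL³/(24EI) = 1605/EI
  at Y: UDL 26: wL³/(24EI) = 1605/EI
  at X: point load 155 at a = 9.12: Pab(L + b)/(6LEI) = 644.6/EI
  at Y: point load 155 at a = 9.12: Pab(L + a)/(6LEI) = 966.9/EI
  θ_X0 = 2250/EI,  θ_Y0 = 2572/EI
Flexibility coefficients: a unit moment at one end gives L/(3EI) there and L/(6EI) at the far end, so f₁₁ = f₂₂ = 3.8/EI and f₁₂ = f₂₁ = 1.9/EI.
Compatibility — zero rotation at each built-in end:
  3.8 M_X + 1.9 M_Y = 2250
  1.9 M_X + 3.8 M_Y = 2572
Solving the pair gives M_X = 338.1 kN·m and M_Y = 507.8 kN·m (hogging).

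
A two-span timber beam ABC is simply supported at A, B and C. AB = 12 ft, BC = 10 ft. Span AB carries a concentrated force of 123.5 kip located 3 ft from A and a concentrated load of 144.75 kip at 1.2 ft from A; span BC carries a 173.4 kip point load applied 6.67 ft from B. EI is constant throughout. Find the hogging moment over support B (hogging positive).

M_B = 258.3 kip·ft

Insert a hinge at B; M_B is the redundant, and each span becomes simply supported.
Rotations at B on the released spans (each span's end-slope, ×1/EI):
  span AB: point load 123.5 at a = 3: Pab(L + a)/(6LEI) = 694.7/EI
  span AB: point load 144.75 at a = 1.2: Pab(L + a)/(6LEI) = 343.9/EI
  span BC: point load 173.4 at a = 6.67: Pab(L + b)/(6LEI) = 855.7/EI
  relative rotation θ_0 = (1039 + 855.7)/EI = 1894/EI
A unit hogging moment at B produces rotation L₁/(3EI) + L₂/(3EI) = 7.333/EI.
Slope continuity at B: θ_0 = M_B·7.333/EI, so M_B = 1894/7.333 = 258.3 kip·ft (hogging).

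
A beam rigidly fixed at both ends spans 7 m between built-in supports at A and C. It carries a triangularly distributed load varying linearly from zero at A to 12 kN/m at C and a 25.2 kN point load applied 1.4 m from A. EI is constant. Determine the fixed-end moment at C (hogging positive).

M_C = 35.04 kN·m

Take the two fixed-end moments M_A, M_C as redundants; the released structure is the simple span AC.
Simple-span end rotations at A and C under the given loads:
  at A: triangular load, peak 12: 7w₀L³/(360EI) = 80.03/EI
  at C: triangular load, peak 12: w₀L³/(45EI) = 91.47/EI
  at A: point load 25.2 at a = 1.4: Pab(L + b)/(6LEI) = 59.27/EI
  at C: point load 25.2 at a = 1.4: Pab(L + a)/(6LEI) = 39.51/EI
  θ_A0 = 139.3/EI,  θ_C0 = 131/EI
Flexibility coefficients: a unit moment at one end gives L/(3EI) there and L/(6EI) at the far end, so f₁₁ = f₂₂ = 2.333/EI and f₁₂ = f₂₁ = 1.167/EI.
Compatibility — zero rotation at each built-in end:
  2.333 M_A + 1.167 M_C = 139.3
  1.167 M_A + 2.333 M_C = 131
Solving the pair gives M_A = 42.18 kN·m and M_C = 35.04 kN·m (hogging).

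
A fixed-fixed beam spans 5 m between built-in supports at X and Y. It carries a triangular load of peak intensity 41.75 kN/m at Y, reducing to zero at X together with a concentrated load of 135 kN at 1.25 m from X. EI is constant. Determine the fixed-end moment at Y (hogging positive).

M_Y = 83.83 kN·m

Release both end moments; the primary structure is a simply-supported span XY with redundants M_X and M_Y.
End rotations of the released simple span under the applied load (×1/EI):
  at X: triangular load, peak 41.75: 7w₀L³/(360EI) = 101.5/EI
  at Y: triangular load, peak 41.75: w₀L³/(45EI) = 116/EI
  at X: point load 135 at a = 1.25: Pab(L + b)/(6LEI) = 184.6/EI
  at Y: point load 135 at a = 1.25: Pab(L + a)/(6LEI) = 131.8/EI
  θ_X0 = 286/EI,  θ_Y0 = 247.8/EI
Flexibility coefficients: a unit moment at one end gives L/(3EI) there and L/(6EI) at the far end, so f₁₁ = f₂₂ = 1.667/EI and f₁₂ = f₂₁ = 0.8333/EI.
Compatibility — zero rotation at each built-in end:
  1.667 M_X + 0.8333 M_Y = 286
  0.8333 M_X + 1.667 M_Y = 247.8
Solving the pair gives M_X = 129.7 kN·m and M_Y = 83.83 kN·m (hogging).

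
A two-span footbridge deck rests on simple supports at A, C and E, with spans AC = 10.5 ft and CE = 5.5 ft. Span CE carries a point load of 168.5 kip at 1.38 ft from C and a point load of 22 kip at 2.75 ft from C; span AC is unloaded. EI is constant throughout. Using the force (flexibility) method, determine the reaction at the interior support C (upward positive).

R_C = 153.9 kip

Take M_C as the redundant. Released structure: two simple spans AC and CE with a hinge at C.
Discontinuity in slope at C on the released structure — sum the simple-span end rotations:
  span CE: point load 168.5 at a = 1.38: Pab(L + b)/(6LEI) = 279.3/EI
  span CE: point load 22 at a = 2.75: Pab(L + b)/(6LEI) = 41.59/EI
  relative rotation θ_0 = (0 + 320.9)/EI = 320.9/EI
A unit hogging moment at C produces rotation L₁/(3EI) + L₂/(3EI) = 5.333/EI.
Compatibility: M_C·(L₁+L₂)/(3EI) = θ_0, giving M_C = 60.16 kip·ft (hogging).
Span AC, ΣM about A with M_C applied at C: R_C^{AC}·10.5 = 0 + 60.16, so R_C^{AC} = 5.73 kip and R_A = 0 − 5.73 = -5.73 kip.
Span CE, ΣM about E: R_C^{CE}·5.5 = 754.7 + 60.16, so R_C^{CE} = 148.2 kip and R_E = 190.5 − 148.2 = 42.34 kip.
R_C = 5.73 + 148.2 = 153.9 kip.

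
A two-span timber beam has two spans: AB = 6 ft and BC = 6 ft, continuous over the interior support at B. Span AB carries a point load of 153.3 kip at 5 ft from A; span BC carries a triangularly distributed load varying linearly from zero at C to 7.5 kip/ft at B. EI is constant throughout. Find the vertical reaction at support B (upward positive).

Release continuity at B by inserting a hinge; the redundant is the internal moment M_B. The primary structure is two simply-supported spans AB and BC.
Discontinuity in slope at B on the released structure — sum the simple-span end rotations:
  span AB: point load 153.3 at a = 5: Pab(L + a)/(6LEI) = 234.2/EI
  span BC: triangular load, peak 7.5: w₀L³/(45EI) = 36/EI
  relative rotation θ_0 = (234.2 + 36)/EI = 270.2/EI
A unit hogging moment at B produces rotation L₁/(3EI) + L₂/(3EI) = 4/EI.
Compatibility: M_B·(L₁+L₂)/(3EI) = θ_0, giving M_B = 67.55 kip·ft (hogging).
Span AB, ΣM about A with M_B applied at B: R_B^{AB}·6 = 766.5 + 67.55, so R_B^{AB} = 139 kip and R_A = 153.3 − 139 = 14.29 kip.
Span BC, ΣM about C: R_B^{BC}·6 = 90 + 67.55, so R_B^{BC} = 26.26 kip and R_C = 22.5 − 26.26 = -3.759 kip.
R_B = 139 + 26.26 = 165.3 kip.

R_B = 165.3 kip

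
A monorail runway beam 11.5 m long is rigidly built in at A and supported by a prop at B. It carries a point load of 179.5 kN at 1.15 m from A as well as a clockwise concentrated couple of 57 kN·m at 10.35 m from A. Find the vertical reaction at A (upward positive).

R_A = 169.5 kN

Take the reaction at B as the redundant and release it; the primary structure is a cantilever fixed at A.
Deflection at B on the released cantilever, summing each load's contribution:
  point load 179.5 at a = 1.15: Pa²(3L − a)/(6EI) = 1319/EI
  clockwise couple 57 at a = 10.35: M₀a(2L − a)/(2EI) = 3731/EI
  δ_0 = 5051/EI
Flexibility coefficient — unit upward force at B: δ_{BB} = L³/(3EI) = 507/EI.
Compatibility at B: δ_0 − R_B·δ_{BB} = 0, so R_B = 5051/507 = 9.963 kN.
Vertical equilibrium: R_A = ΣP − R_B = 179.5 − 9.963 = 169.5 kN.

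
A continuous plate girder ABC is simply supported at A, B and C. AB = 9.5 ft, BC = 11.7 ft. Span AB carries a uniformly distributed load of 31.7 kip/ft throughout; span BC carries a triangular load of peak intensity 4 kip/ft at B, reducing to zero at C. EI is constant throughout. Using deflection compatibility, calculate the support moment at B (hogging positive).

M_B = 180.4 kip·ft

Take M_B as the redundant. Released structure: two simple spans AB and BC with a hinge at B.
Rotations at B on the released spans (each span's end-slope, ×1/EI):
  span AB: UDL 31.7: wL³/(24EI) = 1132/EI
  span BC: triangular load, peak 4: w₀L³/(45EI) = 142.4/EI
  relative rotation θ_0 = (1132 + 142.4)/EI = 1275/EI
A unit hogging moment at B produces rotation L₁/(3EI) + L₂/(3EI) = 7.067/EI.
Compatibility: M_B·(L₁+L₂)/(3EI) = θ_0, giving M_B = 180.4 kip·ft (hogging).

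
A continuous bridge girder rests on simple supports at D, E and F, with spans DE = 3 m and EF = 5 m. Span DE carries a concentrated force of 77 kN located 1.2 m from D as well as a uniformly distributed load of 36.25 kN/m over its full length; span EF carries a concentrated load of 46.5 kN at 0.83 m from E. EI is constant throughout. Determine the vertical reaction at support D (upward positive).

R_D = 84.48 kN

Release continuity at E by inserting a hinge; the redundant is the internal moment M_E. The primary structure is two simply-supported spans DE and EF.
Rotations at E on the released spans (each span's end-slope, ×1/EI):
  span DE: point load 77 at a = 1.2: Pab(L + a)/(6LEI) = 38.81/EI
  span DE: UDL 36.25: wL³/(24EI) = 40.78/EI
  span EF: point load 46.5 at a = 0.83: Pab(L + b)/(6LEI) = 49.19/EI
  relative rotation θ_0 = (79.59 + 49.19)/EI = 128.8/EI
A unit hogging moment at E produces rotation L₁/(3EI) + L₂/(3EI) = 2.667/EI.
Slope continuity at E: θ_0 = M_E·2.667/EI, so M_E = 128.8/2.667 = 48.29 kN·m (hogging).
Span DE, ΣM about D with M_E applied at E: R_E^{DE}·3 = 255.5 + 48.29, so R_E^{DE} = 101.3 kN and R_D = 185.8 − 101.3 = 84.48 kN.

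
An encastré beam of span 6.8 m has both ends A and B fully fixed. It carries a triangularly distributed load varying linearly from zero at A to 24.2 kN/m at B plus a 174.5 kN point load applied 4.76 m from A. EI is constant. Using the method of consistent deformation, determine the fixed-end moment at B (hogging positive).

M_B = 230.4 kN·m

Release both end moments; the primary structure is a simply-supported span AB with redundants M_A and M_B.
End rotations of the released simple span under the applied load (×1/EI):
  at A: triangular load, peak 24.2: 7w₀L³/(360EI) = 148/EI
  at B: triangular load, peak 24.2: w₀L³/(45EI) = 169.1/EI
  at A: point load 174.5 at a = 4.76: Pab(L + b)/(6LEI) = 367.1/EI
  at B: point load 174.5 at a = 4.76: Pab(L + a)/(6LEI) = 480.1/EI
  θ_A0 = 515.1/EI,  θ_B0 = 649.2/EI
Flexibility coefficients: a unit moment at one end gives L/(3EI) there and L/(6EI) at the far end, so f₁₁ = f₂₂ = 2.267/EI and f₁₂ = f₂₁ = 1.133/EI.
Compatibility — zero rotation at each built-in end:
  2.267 M_A + 1.133 M_B = 515.1
  1.133 M_A + 2.267 M_B = 649.2
Solving the pair gives M_A = 112.1 kN·m and M_B = 230.4 kN·m (hogging).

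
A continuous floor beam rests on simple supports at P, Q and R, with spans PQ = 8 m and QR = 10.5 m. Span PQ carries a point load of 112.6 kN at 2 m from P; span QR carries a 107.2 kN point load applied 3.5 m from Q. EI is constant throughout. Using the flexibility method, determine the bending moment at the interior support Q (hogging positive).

Release continuity at Q by inserting a hinge; the redundant is the internal moment M_Q. The primary structure is two simply-supported spans PQ and QR.
Discontinuity in slope at Q on the released structure — sum the simple-span end rotations:
  span PQ: point load 112.6 at a = 2: Pab(L + a)/(6LEI) = 281.5/EI
  span QR: point load 107.2 at a = 3.5: Pab(L + b)/(6LEI) = 729.6/EI
  relative rotation θ_0 = (281.5 + 729.6)/EI = 1011/EI
A unit hogging moment at Q produces rotation L₁/(3EI) + L₂/(3EI) = 6.167/EI.
Slope continuity at Q: θ_0 = M_Q·6.167/EI, so M_Q = 1011/6.167 = 164 kN·m (hogging).

M_Q = 164 kN·m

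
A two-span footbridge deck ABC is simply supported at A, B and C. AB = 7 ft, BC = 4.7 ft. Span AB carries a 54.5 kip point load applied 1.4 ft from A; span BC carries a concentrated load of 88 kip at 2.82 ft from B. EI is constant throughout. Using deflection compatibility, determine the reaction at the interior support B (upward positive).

Insert a hinge at B; M_B is the redundant, and each span becomes simply supported.
Discontinuity in slope at B on the released structure — sum the simple-span end rotations:
  span AB: point load 54.5 at a = 1.4: Pab(L + a)/(6LEI) = 85.46/EI
  span BC: point load 88 at a = 2.82: Pab(L + b)/(6LEI) = 108.9/EI
  relative rotation θ_0 = (85.46 + 108.9)/EI = 194.3/EI
A unit hogging moment at B produces rotation L₁/(3EI) + L₂/(3EI) = 3.9/EI.
Slope continuity at B: θ_0 = M_B·3.9/EI, so M_B = 194.3/3.9 = 49.82 kip·ft (hogging).
Span AB, ΣM about A with M_B applied at B: R_B^{AB}·7 = 76.3 + 49.82, so R_B^{AB} = 18.02 kip and R_A = 54.5 − 18.02 = 36.48 kip.
Span BC, ΣM about C: R_B^{BC}·4.7 = 165.4 + 49.82, so R_B^{BC} = 45.8 kip and R_C = 88 − 45.8 = 42.2 kip.
R_B = 18.02 + 45.8 = 63.82 kip.

R_B = 63.82 kip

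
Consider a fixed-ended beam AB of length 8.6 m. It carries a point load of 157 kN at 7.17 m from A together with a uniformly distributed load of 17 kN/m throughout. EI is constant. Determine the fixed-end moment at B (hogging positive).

M_B = 260.8 kN·m

Release both end moments; the primary structure is a simply-supported span AB with redundants M_A and M_B.
End rotations of the released simple span under the applied load (×1/EI):
  at A: point load 157 at a = 7.17: Pab(L + b)/(6LEI) = 312.9/EI
  at B: point load 157 at a = 7.17: Pab(L + a)/(6LEI) = 492/EI
  at A: UDL 17: wL³/(24EI) = 450.5/EI
  at B: UDL 17: wL³/(24EI) = 450.5/EI
  θ_A0 = 763.4/EI,  θ_B0 = 942.5/EI
Flexibility coefficients: a unit moment at one end gives L/(3EI) there and L/(6EI) at the far end, so f₁₁ = f₂₂ = 2.867/EI and f₁₂ = f₂₁ = 1.433/EI.
Compatibility — zero rotation at each built-in end:
  2.867 M_A + 1.433 M_B = 763.4
  1.433 M_A + 2.867 M_B = 942.5
Solving the pair gives M_A = 135.9 kN·m and M_B = 260.8 kN·m (hogging).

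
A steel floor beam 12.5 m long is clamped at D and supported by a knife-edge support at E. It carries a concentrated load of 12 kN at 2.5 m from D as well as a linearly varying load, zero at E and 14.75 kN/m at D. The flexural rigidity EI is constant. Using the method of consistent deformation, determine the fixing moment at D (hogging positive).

M_D = 175.2 kN·m

Remove the prop at E; the released (primary) structure is a cantilever built in at D.
Deflection at E on the released cantilever, summing each load's contribution:
  point load 12 at a = 2.5: Pa²(3L − a)/(6EI) = 437.5/EI
  triangular load, peak 14.75 at the fixed end: w₀L⁴/(30EI) = 12004/EI
  δ_0 = 12441/EI
Tip deflection under a unit load at E: L³/(3EI) = 651/EI.
Compatibility at E: δ_0 − R_E·δ_{EE} = 0, so R_E = 12441/651 = 19.11 kN.
Moment equilibrium about D: M_D = Σ(load moments about D) − R_E·L = 414.1 − 19.11×12.5 = 175.2 kN·m.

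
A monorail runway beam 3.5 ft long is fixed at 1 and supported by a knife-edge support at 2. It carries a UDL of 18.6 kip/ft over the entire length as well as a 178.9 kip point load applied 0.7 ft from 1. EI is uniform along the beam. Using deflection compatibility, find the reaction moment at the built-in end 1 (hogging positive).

M_1 = 118.6 kip·ft

Take the reaction at 2 as the redundant and release it; the primary structure is a cantilever fixed at 1.
Deflection at 2 on the released cantilever, summing each load's contribution:
  UDL 18.6: wL⁴/(8EI) = 348.9/EI
  point load 178.9 at a = 0.7: Pa²(3L − a)/(6EI) = 143.2/EI
  δ_0 = 492.1/EI
Tip deflection under a unit load at 2: L³/(3EI) = 14.29/EI.
Compatibility at 2: δ_0 − R_2·δ_{22} = 0, so R_2 = 492.1/14.29 = 34.43 kip.
Moment equilibrium about 1: M_1 = Σ(load moments about 1) − R_2·L = 239.2 − 34.43×3.5 = 118.6 kip·ft.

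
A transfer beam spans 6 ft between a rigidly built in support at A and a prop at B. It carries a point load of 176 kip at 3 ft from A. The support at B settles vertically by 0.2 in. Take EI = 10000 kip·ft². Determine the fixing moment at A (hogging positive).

M_A = 211.9 kip·ft

Choose R_B as the redundant. The primary structure is the cantilever fixed at A.
Downward deflection at the released point B due to the loads:
  point load 176 at a = 3: Pa²(3L − a)/(6EI) = 3960/EI
Tip deflection under a unit load at B: L³/(3EI) = 72/EI.
With EI = 10000 kip·ft²: δ_0 = 0.396 ft and δ_{BB} = 0.0072 ft/kip.
Compatibility — the beam at B must follow the support down by 0.01667 ft: δ_0 − R_B·δ_{BB} = 0.01667, so R_B = (0.396 − 0.01667)/0.0072 = 52.69 kip.
Moment equilibrium about A: M_A = Σ(load moments about A) − R_B·L = 528 − 52.69×6 = 211.9 kip·ft.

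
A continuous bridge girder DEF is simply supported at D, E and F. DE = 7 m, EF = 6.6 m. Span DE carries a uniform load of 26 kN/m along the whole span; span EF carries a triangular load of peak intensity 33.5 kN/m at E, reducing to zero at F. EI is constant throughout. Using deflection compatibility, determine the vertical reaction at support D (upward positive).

R_D = 72.55 kN

Insert a hinge at E; M_E is the redundant, and each span becomes simply supported.
Discontinuity in slope at E on the released structure — sum the simple-span end rotations:
  span DE: UDL 26: wL³/(24EI) = 371.6/EI
  span EF: triangular load, peak 33.5: w₀L³/(45EI) = 214/EI
  relative rotation θ_0 = (371.6 + 214)/EI = 585.6/EI
A unit hogging moment at E produces rotation L₁/(3EI) + L₂/(3EI) = 4.533/EI.
Compatibility: M_E·(L₁+L₂)/(3EI) = θ_0, giving M_E = 129.2 kN·m (hogging).
Span DE, ΣM about D with M_E applied at E: R_E^{DE}·7 = 637 + 129.2, so R_E^{DE} = 109.5 kN and R_D = 182 − 109.5 = 72.55 kN.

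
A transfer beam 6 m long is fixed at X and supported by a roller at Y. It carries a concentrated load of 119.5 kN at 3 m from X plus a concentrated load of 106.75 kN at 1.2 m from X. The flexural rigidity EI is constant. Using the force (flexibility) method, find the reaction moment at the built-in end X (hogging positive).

M_X = 226.7 kN·m

Take the reaction at Y as the redundant and release it; the primary structure is a cantilever fixed at X.
Primary-structure tip deflection at Y by superposition:
  point load 119.5 at a = 3: Pa²(3L − a)/(6EI) = 2689/EI
  point load 106.75 at a = 1.2: Pa²(3L − a)/(6EI) = 430.4/EI
  δ_0 = 3119/EI
Tip deflection under a unit load at Y: L³/(3EI) = 72/EI.
The prop prevents deflection at Y: R_Y = δ_0/δ_{YY} = 3119/72 = 43.32 kN.
Moment equilibrium about X: M_X = Σ(load moments about X) − R_Y·L = 486.6 − 43.32×6 = 226.7 kN·m.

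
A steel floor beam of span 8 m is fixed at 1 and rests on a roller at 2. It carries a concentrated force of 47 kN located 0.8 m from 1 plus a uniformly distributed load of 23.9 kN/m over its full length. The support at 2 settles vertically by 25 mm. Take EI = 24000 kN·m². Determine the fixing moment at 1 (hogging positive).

M_1 = 251.5 kN·m

Remove the prop at 2; the released (primary) structure is a cantilever built in at 1.
Primary-structure tip deflection at 2 by superposition:
  point load 47 at a = 0.8: Pa²(3L − a)/(6EI) = 116.3/EI
  UDL 23.9: wL⁴/(8EI) = 12237/EI
  δ_0 = 12353/EI
Tip deflection under a unit load at 2: L³/(3EI) = 170.7/EI.
With EI = 24000 kN·m²: δ_0 = 0.51471 m and δ_{22} = 0.007111 m/kN.
Compatibility — the beam at 2 must follow the support down by 0.025 m: δ_0 − R_2·δ_{22} = 0.025, so R_2 = (0.51471 − 0.025)/0.007111 = 68.87 kN.
Moment equilibrium about 1: M_1 = Σ(load moments about 1) − R_2·L = 802.4 − 68.87×8 = 251.5 kN·m.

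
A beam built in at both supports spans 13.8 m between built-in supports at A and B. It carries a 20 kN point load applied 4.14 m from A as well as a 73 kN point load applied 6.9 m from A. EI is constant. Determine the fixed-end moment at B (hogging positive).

Take the two fixed-end moments M_A, M_B as redundants; the released structure is the simple span AB.
On the primary (simply-supported) span, the end slopes from the loading are:
  at A: point load 20 at a = 4.14: Pab(L + b)/(6LEI) = 226.6/EI
  at B: point load 20 at a = 4.14: Pab(L + a)/(6LEI) = 173.3/EI
  at A: point load 73 at a = 6.9: Pab(L + b)/(6LEI) = 868.9/EI
  at B: point load 73 at a = 6.9: Pab(L + a)/(6LEI) = 868.9/EI
  θ_A0 = 1096/EI,  θ_B0 = 1042/EI
Flexibility coefficients: a unit moment at one end gives L/(3EI) there and L/(6EI) at the far end, so f₁₁ = f₂₂ = 4.6/EI and f₁₂ = f₂₁ = 2.3/EI.
Compatibility — zero rotation at each built-in end:
  4.6 M_A + 2.3 M_B = 1096
  2.3 M_A + 4.6 M_B = 1042
Solving the pair gives M_A = 166.5 kN·m and M_B = 143.3 kN·m (hogging).

M_B = 143.3 kN·m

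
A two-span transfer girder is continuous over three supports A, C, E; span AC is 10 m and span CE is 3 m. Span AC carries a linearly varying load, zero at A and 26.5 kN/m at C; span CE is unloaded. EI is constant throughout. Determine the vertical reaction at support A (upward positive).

Insert a hinge at C; M_C is the redundant, and each span becomes simply supported.
Discontinuity in slope at C on the released structure — sum the simple-span end rotations:
  span AC: triangular load, peak 26.5: w₀L³/(45EI) = 588.9/EI
  relative rotation θ_0 = (588.9 + 0)/EI = 588.9/EI
A unit hogging moment at C produces rotation L₁/(3EI) + L₂/(3EI) = 4.333/EI.
Compatibility: M_C·(L₁+L₂)/(3EI) = θ_0, giving M_C = 135.9 kN·m (hogging).
Span AC, ΣM about A with M_C applied at C: R_C^{AC}·10 = 883.3 + 135.9, so R_C^{AC} = 101.9 kN and R_A = 132.5 − 101.9 = 30.58 kN.

R_A = 30.58 kN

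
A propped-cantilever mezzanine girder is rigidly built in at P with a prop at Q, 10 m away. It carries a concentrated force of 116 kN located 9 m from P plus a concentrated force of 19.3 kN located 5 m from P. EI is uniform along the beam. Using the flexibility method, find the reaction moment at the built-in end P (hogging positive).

M_P = 93.61 kN·m

Release the roller at Q. Primary structure: cantilever fixed at P.
Deflection at Q on the released cantilever, summing each load's contribution:
  point load 116 at a = 9: Pa²(3L − a)/(6EI) = 32886/EI
  point load 19.3 at a = 5: Pa²(3L − a)/(6EI) = 2010/EI
  δ_0 = 34896/EI
Tip deflection under a unit load at Q: L³/(3EI) = 333.3/EI.
Compatibility at Q: δ_0 − R_Q·δ_{QQ} = 0, so R_Q = 34896/333.3 = 104.7 kN.
Moment equilibrium about P: M_P = Σ(load moments about P) − R_Q·L = 1140 − 104.7×10 = 93.61 kN·m.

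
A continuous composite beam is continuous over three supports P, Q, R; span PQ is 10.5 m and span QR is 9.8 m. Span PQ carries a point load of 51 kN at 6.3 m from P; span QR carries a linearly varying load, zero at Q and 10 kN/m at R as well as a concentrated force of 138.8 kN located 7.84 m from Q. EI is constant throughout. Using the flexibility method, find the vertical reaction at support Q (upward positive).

Insert a hinge at Q; M_Q is the redundant, and each span becomes simply supported.
Discontinuity in slope at Q on the released structure — sum the simple-span end rotations:
  span PQ: point load 51 at a = 6.3: Pab(L + a)/(6LEI) = 359.9/EI
  span QR: triangular load, peak 10: 7w₀L³/(360EI) = 183/EI
  span QR: point load 138.8 at a = 7.84: Pab(L + b)/(6LEI) = 426.6/EI
  relative rotation θ_0 = (359.9 + 609.6)/EI = 969.4/EI
A unit hogging moment at Q produces rotation L₁/(3EI) + L₂/(3EI) = 6.767/EI.
Compatibility: M_Q·(L₁+L₂)/(3EI) = θ_0, giving M_Q = 143.3 kN·m (hogging).
Span PQ, ΣM about P with M_Q applied at Q: R_Q^{PQ}·10.5 = 321.3 + 143.3, so R_Q^{PQ} = 44.24 kN and R_P = 51 − 44.24 = 6.756 kN.
Span QR, ΣM about R: R_Q^{QR}·9.8 = 432.1 + 143.3, so R_Q^{QR} = 58.71 kN and R_R = 187.8 − 58.71 = 129.1 kN.
R_Q = 44.24 + 58.71 = 103 kN.

R_Q = 103 kN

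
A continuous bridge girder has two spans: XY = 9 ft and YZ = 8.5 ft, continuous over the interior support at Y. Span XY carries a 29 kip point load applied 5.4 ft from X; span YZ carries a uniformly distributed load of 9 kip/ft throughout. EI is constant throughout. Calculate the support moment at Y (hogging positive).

Take M_Y as the redundant. Released structure: two simple spans XY and YZ with a hinge at Y.
Rotations at Y on the released spans (each span's end-slope, ×1/EI):
  span XY: point load 29 at a = 5.4: Pab(L + a)/(6LEI) = 150.3/EI
  span YZ: UDL 9: wL³/(24EI) = 230.3/EI
  relative rotation θ_0 = (150.3 + 230.3)/EI = 380.6/EI
A unit hogging moment at Y produces rotation L₁/(3EI) + L₂/(3EI) = 5.833/EI.
Slope continuity at Y: θ_0 = M_Y·5.833/EI, so M_Y = 380.6/5.833 = 65.25 kip·ft (hogging).

M_Y = 65.25 kip·ft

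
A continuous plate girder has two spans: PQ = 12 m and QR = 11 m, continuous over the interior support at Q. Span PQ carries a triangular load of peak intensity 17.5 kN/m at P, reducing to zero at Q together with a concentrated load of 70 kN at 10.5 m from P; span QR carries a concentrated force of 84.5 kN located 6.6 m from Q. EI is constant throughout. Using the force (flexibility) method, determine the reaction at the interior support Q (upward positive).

R_Q = 164.3 kN

Take M_Q as the redundant. Released structure: two simple spans PQ and QR with a hinge at Q.
End slopes at the hinge Q, treating each span as simply supported:
  span PQ: triangular load, peak 17.5: 7w₀L³/(360EI) = 588/EI
  span PQ: point load 70 at a = 10.5: Pab(L + a)/(6LEI) = 344.5/EI
  span QR: point load 84.5 at a = 6.6: Pab(L + b)/(6LEI) = 572.6/EI
  relative rotation θ_0 = (932.5 + 572.6)/EI = 1505/EI
A unit hogging moment at Q produces rotation L₁/(3EI) + L₂/(3EI) = 7.667/EI.
Slope continuity at Q: θ_0 = M_Q·7.667/EI, so M_Q = 1505/7.667 = 196.3 kN·m (hogging).
Span PQ, ΣM about P with M_Q applied at Q: R_Q^{PQ}·12 = 1155 + 196.3, so R_Q^{PQ} = 112.6 kN and R_P = 175 − 112.6 = 62.39 kN.
Span QR, ΣM about R: R_Q^{QR}·11 = 371.8 + 196.3, so R_Q^{QR} = 51.65 kN and R_R = 84.5 − 51.65 = 32.85 kN.
R_Q = 112.6 + 51.65 = 164.3 kN.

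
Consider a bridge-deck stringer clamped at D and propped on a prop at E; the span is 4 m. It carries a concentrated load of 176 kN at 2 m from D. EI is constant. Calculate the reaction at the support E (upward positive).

Choose R_E as the redundant. The primary structure is the cantilever fixed at D.
Downward deflection at the released point E due to the loads:
  point load 176 at a = 2: Pa²(3L − a)/(6EI) = 1173/EI
Flexibility coefficient — unit upward force at E: δ_{EE} = L³/(3EI) = 21.33/EI.
The prop prevents deflection at E: R_E = δ_0/δ_{EE} = 1173/21.33 = 55 kN.

R_E = 55 kN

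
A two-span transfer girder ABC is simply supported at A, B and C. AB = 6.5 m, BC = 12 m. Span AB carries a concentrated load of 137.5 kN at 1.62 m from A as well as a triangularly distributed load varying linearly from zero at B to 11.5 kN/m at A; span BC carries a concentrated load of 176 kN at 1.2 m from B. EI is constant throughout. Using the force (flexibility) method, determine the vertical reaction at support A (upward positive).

R_A = 102.9 kN

Insert a hinge at B; M_B is the redundant, and each span becomes simply supported.
Rotations at B on the released spans (each span's end-slope, ×1/EI):
  span AB: point load 137.5 at a = 1.62: Pab(L + a)/(6LEI) = 226.3/EI
  span AB: triangular load, peak 11.5: 7w₀L³/(360EI) = 61.41/EI
  span BC: point load 176 at a = 1.2: Pab(L + b)/(6LEI) = 722.3/EI
  relative rotation θ_0 = (287.7 + 722.3)/EI = 1010/EI
A unit hogging moment at B produces rotation L₁/(3EI) + L₂/(3EI) = 6.167/EI.
Slope continuity at B: θ_0 = M_B·6.167/EI, so M_B = 1010/6.167 = 163.8 kN·m (hogging).
Span AB, ΣM about A with M_B applied at B: R_B^{AB}·6.5 = 303.7 + 163.8, so R_B^{AB} = 71.93 kN and R_A = 174.9 − 71.93 = 102.9 kN.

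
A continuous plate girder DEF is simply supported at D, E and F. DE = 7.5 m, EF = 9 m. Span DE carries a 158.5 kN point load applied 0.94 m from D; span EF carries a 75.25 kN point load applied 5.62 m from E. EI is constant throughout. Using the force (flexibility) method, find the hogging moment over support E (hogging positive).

M_E = 92.91 kN·m

Insert a hinge at E; M_E is the redundant, and each span becomes simply supported.
Rotations at E on the released spans (each span's end-slope, ×1/EI):
  span DE: point load 158.5 at a = 0.94: Pab(L + a)/(6LEI) = 183.3/EI
  span EF: point load 75.25 at a = 5.62: Pab(L + b)/(6LEI) = 327.7/EI
  relative rotation θ_0 = (183.3 + 327.7)/EI = 511/EI
A unit hogging moment at E produces rotation L₁/(3EI) + L₂/(3EI) = 5.5/EI.
Compatibility: M_E·(L₁+L₂)/(3EI) = θ_0, giving M_E = 92.91 kN·m (hogging).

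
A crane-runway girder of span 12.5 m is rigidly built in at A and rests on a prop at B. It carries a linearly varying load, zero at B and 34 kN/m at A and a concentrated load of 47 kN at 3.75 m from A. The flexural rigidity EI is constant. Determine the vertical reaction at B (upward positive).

R_B = 48.21 kN

Take the reaction at B as the redundant and release it; the primary structure is a cantilever fixed at A.
Free-end deflection of the primary structure under the applied loading (downward +):
  triangular load, peak 34 at the fixed end: w₀L⁴/(30EI) = 27669/EI
  point load 47 at a = 3.75: Pa²(3L − a)/(6EI) = 3718/EI
  δ_0 = 31387/EI
Tip deflection under a unit load at B: L³/(3EI) = 651/EI.
The prop prevents deflection at B: R_B = δ_0/δ_{BB} = 31387/651 = 48.21 kN.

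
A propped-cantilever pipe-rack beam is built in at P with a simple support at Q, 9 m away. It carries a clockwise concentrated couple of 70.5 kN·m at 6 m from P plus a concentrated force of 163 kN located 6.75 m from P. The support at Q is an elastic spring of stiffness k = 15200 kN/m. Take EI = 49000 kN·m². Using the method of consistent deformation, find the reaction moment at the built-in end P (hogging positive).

Remove the prop at Q; the released (primary) structure is a cantilever built in at P.
Primary-structure tip deflection at Q by superposition:
  clockwise couple 70.5 at a = 6: M₀a(2L − a)/(2EI) = 2538/EI
  point load 163 at a = 6.75: Pa²(3L − a)/(6EI) = 25065/EI
  δ_0 = 27603/EI
Flexibility coefficient — unit upward force at Q: δ_{QQ} = L³/(3EI) = 243/EI.
With EI = 49000 kN·m²: δ_0 = 0.56333 m and δ_{QQ} = 0.004959 m/kN.
Compatibility — the spring shortens by R_Q/k under the reaction it provides: δ_0 − R_Q·δ_{QQ} = R_Q/k. With 1/k = 0.000066 m/kN, R_Q = δ_0 / (δ_{QQ} + 1/k) = 0.56333 / (0.004959 + 0.000066) = 112.1 kN.
Moment equilibrium about P: M_P = Σ(load moments about P) − R_Q·L = 1171 − 112.1×9 = 161.8 kN·m.

M_P = 161.8 kN·m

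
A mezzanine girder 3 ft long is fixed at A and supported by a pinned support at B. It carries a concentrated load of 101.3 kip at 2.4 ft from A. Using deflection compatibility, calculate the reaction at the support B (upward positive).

Remove the prop at B; the released (primary) structure is a cantilever built in at A.
Downward deflection at the released point B due to the loads:
  point load 101.3 at a = 2.4: Pa²(3L − a)/(6EI) = 641.8/EI
Tip deflection under a unit load at B: L³/(3EI) = 9/EI.
The prop prevents deflection at B: R_B = δ_0/δ_{BB} = 641.8/9 = 71.32 kip.

R_B = 71.32 kip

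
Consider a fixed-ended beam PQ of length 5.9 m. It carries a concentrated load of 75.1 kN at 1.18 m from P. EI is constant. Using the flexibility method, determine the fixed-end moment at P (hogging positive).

Release both end moments; the primary structure is a simply-supported span PQ with redundants M_P and M_Q.
Simple-span end rotations at P and Q under the given loads:
  at P: point load 75.1 at a = 1.18: Pab(L + b)/(6LEI) = 125.5/EI
  at Q: point load 75.1 at a = 1.18: Pab(L + a)/(6LEI) = 83.66/EI
  θ_P0 = 125.5/EI,  θ_Q0 = 83.66/EI
Flexibility coefficients: a unit moment at one end gives L/(3EI) there and L/(6EI) at the far end, so f₁₁ = f₂₂ = 1.967/EI and f₁₂ = f₂₁ = 0.9833/EI.
Compatibility — zero rotation at each built-in end:
  1.967 M_P + 0.9833 M_Q = 125.5
  0.9833 M_P + 1.967 M_Q = 83.66
Solving the pair gives M_P = 56.72 kN·m and M_Q = 14.18 kN·m (hogging).

M_P = 56.72 kN·m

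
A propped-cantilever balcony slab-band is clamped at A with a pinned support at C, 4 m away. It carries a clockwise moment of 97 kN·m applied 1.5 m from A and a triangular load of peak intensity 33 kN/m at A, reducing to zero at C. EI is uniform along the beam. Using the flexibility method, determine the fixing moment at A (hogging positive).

Choose R_C as the redundant. The primary structure is the cantilever fixed at A.
Free-end deflection of the primary structure under the applied loading (downward +):
  clockwise couple 97 at a = 1.5: M₀a(2L − a)/(2EI) = 472.9/EI
  triangular load, peak 33 at the fixed end: w₀L⁴/(30EI) = 281.6/EI
  δ_0 = 754.5/EI
Tip deflection under a unit load at C: L³/(3EI) = 21.33/EI.
Compatibility at C: δ_0 − R_C·δ_{CC} = 0, so R_C = 754.5/21.33 = 35.37 kN.
Moment equilibrium about A: M_A = Σ(load moments about A) − R_C·L = 185 − 35.37×4 = 43.54 kN·m.

M_A = 43.54 kN·m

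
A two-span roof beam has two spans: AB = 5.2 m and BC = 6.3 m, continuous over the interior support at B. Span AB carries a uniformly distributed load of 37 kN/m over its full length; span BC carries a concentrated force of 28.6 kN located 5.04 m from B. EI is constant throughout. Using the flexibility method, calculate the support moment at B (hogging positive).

Release continuity at B by inserting a hinge; the redundant is the internal moment M_B. The primary structure is two simply-supported spans AB and BC.
Discontinuity in slope at B on the released structure — sum the simple-span end rotations:
  span AB: UDL 37: wL³/(24EI) = 216.8/EI
  span BC: point load 28.6 at a = 5.04: Pab(L + b)/(6LEI) = 36.32/EI
  relative rotation θ_0 = (216.8 + 36.32)/EI = 253.1/EI
A unit hogging moment at B produces rotation L₁/(3EI) + L₂/(3EI) = 3.833/EI.
Compatibility: M_B·(L₁+L₂)/(3EI) = θ_0, giving M_B = 66.02 kN·m (hogging).

M_B = 66.02 kN·m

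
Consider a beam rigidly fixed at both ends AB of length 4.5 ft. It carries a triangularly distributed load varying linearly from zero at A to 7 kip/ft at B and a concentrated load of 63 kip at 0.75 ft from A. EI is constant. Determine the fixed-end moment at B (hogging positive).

M_B = 13.65 kip·ft

Release both end moments; the primary structure is a simply-supported span AB with redundants M_A and M_B.
On the primary (simply-supported) span, the end slopes from the loading are:
  at A: triangular load, peak 7: 7w₀L³/(360EI) = 12.4/EI
  at B: triangular load, peak 7: w₀L³/(45EI) = 14.18/EI
  at A: point load 63 at a = 0.75: Pab(L + b)/(6LEI) = 54.14/EI
  at B: point load 63 at a = 0.75: Pab(L + a)/(6LEI) = 34.45/EI
  θ_A0 = 66.54/EI,  θ_B0 = 48.63/EI
Flexibility coefficients: a unit moment at one end gives L/(3EI) there and L/(6EI) at the far end, so f₁₁ = f₂₂ = 1.5/EI and f₁₂ = f₂₁ = 0.75/EI.
Compatibility — zero rotation at each built-in end:
  1.5 M_A + 0.75 M_B = 66.54
  0.75 M_A + 1.5 M_B = 48.63
Solving the pair gives M_A = 37.54 kip·ft and M_B = 13.65 kip·ft (hogging).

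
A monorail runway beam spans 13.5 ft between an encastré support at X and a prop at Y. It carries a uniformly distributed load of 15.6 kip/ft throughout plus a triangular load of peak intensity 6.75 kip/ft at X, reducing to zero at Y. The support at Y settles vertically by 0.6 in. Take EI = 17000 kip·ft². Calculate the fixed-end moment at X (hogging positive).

Release the roller at Y. Primary structure: cantilever fixed at X.
Deflection at Y on the released cantilever, summing each load's contribution:
  UDL 15.6: wL⁴/(8EI) = 64769/EI
  triangular load, peak 6.75 at the fixed end: w₀L⁴/(30EI) = 7473/EI
  δ_0 = 72243/EI
Tip deflection under a unit load at Y: L³/(3EI) = 820.1/EI.
With EI = 17000 kip·ft²: δ_0 = 4.2496 ft and δ_{YY} = 0.048243 ft/kip.
Compatibility — the beam at Y must follow the support down by 0.05 ft: δ_0 − R_Y·δ_{YY} = 0.05, so R_Y = (4.2496 − 0.05)/0.048243 = 87.05 kip.
Moment equilibrium about X: M_X = Σ(load moments about X) − R_Y·L = 1627 − 87.05×13.5 = 451.4 kip·ft.

M_X = 451.4 kip·ft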